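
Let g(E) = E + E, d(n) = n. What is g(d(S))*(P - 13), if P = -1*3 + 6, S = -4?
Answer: 80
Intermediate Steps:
g(E) = 2*E
P = 3 (P = -3 + 6 = 3)
g(d(S))*(P - 13) = (2*(-4))*(3 - 13) = -8*(-10) = 80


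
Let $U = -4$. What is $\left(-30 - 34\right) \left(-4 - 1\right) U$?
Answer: $-1280$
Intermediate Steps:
$\left(-30 - 34\right) \left(-4 - 1\right) U = \left(-30 - 34\right) \left(-4 - 1\right) \left(-4\right) = - 64 \left(\left(-5\right) \left(-4\right)\right) = \left(-64\right) 20 = -1280$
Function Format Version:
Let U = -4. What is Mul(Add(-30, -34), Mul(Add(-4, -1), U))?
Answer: -1280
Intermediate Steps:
Mul(Add(-30, -34), Mul(Add(-4, -1), U)) = Mul(Add(-30, -34), Mul(Add(-4, -1), -4)) = Mul(-64, Mul(-5, -4)) = Mul(-64, 20) = -1280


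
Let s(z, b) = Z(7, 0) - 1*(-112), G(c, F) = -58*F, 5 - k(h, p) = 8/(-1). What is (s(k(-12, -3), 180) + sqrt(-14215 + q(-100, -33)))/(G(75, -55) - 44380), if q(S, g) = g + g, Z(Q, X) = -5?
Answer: -107/41190 - I*sqrt(14281)/41190 ≈ -0.0025977 - 0.0029013*I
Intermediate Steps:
k(h, p) = 13 (k(h, p) = 5 - 8/(-1) = 5 - 8*(-1) = 5 - 1*(-8) = 5 + 8 = 13)
s(z, b) = 107 (s(z, b) = -5 - 1*(-112) = -5 + 112 = 107)
q(S, g) = 2*g
(s(k(-12, -3), 180) + sqrt(-14215 + q(-100, -33)))/(G(75, -55) - 44380) = (107 + sqrt(-14215 + 2*(-33)))/(-58*(-55) - 44380) = (107 + sqrt(-14215 - 66))/(3190 - 44380) = (107 + sqrt(-14281))/(-41190) = (107 + I*sqrt(14281))*(-1/41190) = -107/41190 - I*sqrt(14281)/41190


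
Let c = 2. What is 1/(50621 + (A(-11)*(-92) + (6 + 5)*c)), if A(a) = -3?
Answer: 1/50919 ≈ 1.9639e-5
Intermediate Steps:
1/(50621 + (A(-11)*(-92) + (6 + 5)*c)) = 1/(50621 + (-3*(-92) + (6 + 5)*2)) = 1/(50621 + (276 + 11*2)) = 1/(50621 + (276 + 22)) = 1/(50621 + 298) = 1/50919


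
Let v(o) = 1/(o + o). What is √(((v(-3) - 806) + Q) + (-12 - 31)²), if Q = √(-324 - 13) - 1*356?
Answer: √(24726 + 36*I*√337)/6 ≈ 26.21 + 0.3502*I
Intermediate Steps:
v(o) = 1/(2*o)
Q = -356 + I*√337 (Q = √(-337) - 356 = I*√337 - 356 = -356 + I*√337 ≈ -356.0 + 18.358*I)
√(((v(-3) - 806) + Q) + (-12 - 31)²) = √((((½)/(-3) - 806) + (-356 + I*√337)) + (-12 - 31)²) = √((((½)*(-⅓) - 806) + (-356 + I*√337)) + (-43)²) = √(((-⅙ - 806) + (-356 + I*√337)) + 1849) = √((-4837/6 + (-356 + I*√337)) + 1849) = √((-6973/6 + I*√337) + 1849) = √(4121/6 + I*√337)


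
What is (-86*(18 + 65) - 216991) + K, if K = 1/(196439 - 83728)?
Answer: -25261803718/112711 ≈ -2.2413e+5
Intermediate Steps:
K = 1/112711 ≈ 8.8722e-6
(-86*(18 + 65) - 216991) + K = (-86*(18 + 65) - 216991) + 1/112711 = (-86*83 - 216991) + 1/112711 = (-7138 - 216991) + 1/112711 = -224129 + 1/112711 = -25261803718/112711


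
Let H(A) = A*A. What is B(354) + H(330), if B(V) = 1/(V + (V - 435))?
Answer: 29729701/273 ≈ 1.0890e+5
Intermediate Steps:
B(V) = 1/(-435 + 2*V) (B(V) = 1/(V + (-435 + V)) = 1/(-435 + 2*V))
H(A) = A**2
B(354) + H(330) = 1/(-435 + 2*354) + 330**2 = 1/(-435 + 708) + 108900 = 1/273 + 108900 = 29729701/273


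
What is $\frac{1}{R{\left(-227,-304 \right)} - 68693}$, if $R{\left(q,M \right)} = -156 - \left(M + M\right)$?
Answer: $- \frac{1}{68241} \approx -1.4654 \cdot 10^{-5}$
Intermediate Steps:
$R{\left(q,M \right)} = -156 - 2 M$
$\frac{1}{R{\left(-227,-304 \right)} - 68693} = \frac{1}{\left(-156 - -608\right) - 68693} = \frac{1}{\left(-156 + 608\right) - 68693} = \frac{1}{452 - 68693} = \frac{1}{-68241} = - \frac{1}{68241}$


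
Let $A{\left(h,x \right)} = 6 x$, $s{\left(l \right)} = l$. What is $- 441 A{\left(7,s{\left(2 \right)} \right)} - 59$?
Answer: $-5351$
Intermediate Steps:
$- 441 A{\left(7,s{\left(2 \right)} \right)} - 59 = - 441 \cdot 6 \cdot 2 - 59 = \left(-441\right) 12 - 59 = -5292 - 59 = -5351$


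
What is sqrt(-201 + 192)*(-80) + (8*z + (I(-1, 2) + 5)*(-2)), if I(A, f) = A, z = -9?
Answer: -80 - 240*I ≈ -80.0 - 240.0*I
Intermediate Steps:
sqrt(-201 + 192)*(-80) + (8*z + (I(-1, 2) + 5)*(-2)) = sqrt(-201 + 192)*(-80) + (8*(-9) + (-1 + 5)*(-2)) = sqrt(-9)*(-80) + (-72 + 4*(-2)) = (3*I)*(-80) + (-72 - 8) = -240*I - 80 = -80 - 240*I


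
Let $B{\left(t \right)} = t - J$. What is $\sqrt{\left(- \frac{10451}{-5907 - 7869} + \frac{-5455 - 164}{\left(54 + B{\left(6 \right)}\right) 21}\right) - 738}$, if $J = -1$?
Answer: $\frac{i \sqrt{32731954899441}}{210084} \approx 27.233 i$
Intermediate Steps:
$B{\left(t \right)} = 1 + t$ ($B{\left(t \right)} = t - -1 = t + 1 = 1 + t$)
$\sqrt{\left(- \frac{10451}{-5907 - 7869} + \frac{-5455 - 164}{\left(54 + B{\left(6 \right)}\right) 21}\right) - 738} = \sqrt{\left(- \frac{10451}{-5907 - 7869} + \frac{-5455 - 164}{\left(54 + \left(1 + 6\right)\right) 21}\right) - 738} = \sqrt{\left(- \frac{10451}{-5907 - 7869} - \frac{5619}{\left(54 + 7\right) 21}\right) - 738} = \sqrt{\left(- \frac{10451}{-13776} - \frac{5619}{61 \cdot 21}\right) - 738} = \sqrt{\left(\left(-10451\right) \left(- \frac{1}{13776}\right) - \frac{5619}{1281}\right) - 738} = \sqrt{\left(\frac{1493}{1968} - \frac{1873}{427}\right) - 738} = \sqrt{- \frac{3048553}{840336} - 738} = \sqrt{- \frac{623216521}{840336}} = \frac{i \sqrt{32731954899441}}{210084}$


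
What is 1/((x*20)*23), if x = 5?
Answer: 1/2300 ≈ 0.00043478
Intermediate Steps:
1/((x*20)*23) = 1/((5*20)*23) = 1/(100*23) = 1/2300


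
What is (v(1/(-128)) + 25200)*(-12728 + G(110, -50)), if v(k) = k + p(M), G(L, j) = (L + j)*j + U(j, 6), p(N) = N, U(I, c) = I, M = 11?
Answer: -25457858223/64 ≈ -3.9778e+8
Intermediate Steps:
G(L, j) = j + j*(L + j) (G(L, j) = (L + j)*j + j = j*(L + j) + j = j + j*(L + j))
v(k) = 11 + k (v(k) = k + 11 = 11 + k)
(v(1/(-128)) + 25200)*(-12728 + G(110, -50)) = ((11 + 1/(-128)) + 25200)*(-12728 - 50*(1 + 110 - 50)) = ((11 - 1/128) + 25200)*(-12728 - 50*61) = (1407/128 + 25200)*(-12728 - 3050) = (3227007/128)*(-15778) = -25457858223/64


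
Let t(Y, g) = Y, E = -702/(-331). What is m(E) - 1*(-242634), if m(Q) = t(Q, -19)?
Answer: 80312556/331 ≈ 2.4264e+5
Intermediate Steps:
E = 702/331 (E = -702*(-1/331) = 702/331 ≈ 2.1208)
m(Q) = Q
m(E) - 1*(-242634) = 702/331 - 1*(-242634) = 702/331 + 242634 = 80312556/331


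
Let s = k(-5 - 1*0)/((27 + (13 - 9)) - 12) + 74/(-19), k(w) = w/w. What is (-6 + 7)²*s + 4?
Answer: 3/19 ≈ 0.15789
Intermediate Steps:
k(w) = 1
s = -73/19 (s = 1/((27 + (13 - 9)) - 12) + 74/(-19) = 1/((27 + 4) - 12) + 74*(-1/19) = 1/(31 - 12) - 74/19 = 1/19 - 74/19 = -73/19 ≈ -3.8421)
(-6 + 7)²*s + 4 = (-6 + 7)²*(-73/19) + 4 = 1²*(-73/19) + 4 = 1*(-73/19) + 4 = -73/19 + 4 = 3/19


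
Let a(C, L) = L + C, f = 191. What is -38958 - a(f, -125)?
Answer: -39024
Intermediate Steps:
a(C, L) = C + L
-38958 - a(f, -125) = -38958 - (191 - 125) = -38958 - 1*66 = -38958 - 66 = -39024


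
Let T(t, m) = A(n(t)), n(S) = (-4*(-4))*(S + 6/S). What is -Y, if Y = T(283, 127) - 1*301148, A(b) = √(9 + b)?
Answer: 301148 - √363390961/283 ≈ 3.0108e+5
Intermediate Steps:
n(S) = 16*S + 96/S (n(S) = 16*(S + 6/S) = 16*S + 96/S)
T(t, m) = √(9 + 16*t + 96/t) (T(t, m) = √(9 + (16*t + 96/t)) = √(9 + 16*t + 96/t))
Y = -301148 + √363390961/283 (Y = √(9 + 16*283 + 96/283) - 1*301148 = √(9 + 4528 + 96*(1/283)) - 301148 = √(9 + 4528 + 96/283) - 301148 = √(1284067/283) - 301148 = √363390961/283 - 301148 = -301148 + √363390961/283 ≈ -3.0108e+5)
-Y = -(-301148 + √363390961/283) = 301148 - √363390961/283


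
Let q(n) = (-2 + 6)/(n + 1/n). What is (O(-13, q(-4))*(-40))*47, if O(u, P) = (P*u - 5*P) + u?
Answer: -125960/17 ≈ -7409.4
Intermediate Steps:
q(n) = 4/(n + 1/n)
O(u, P) = u - 5*P + P*u (O(u, P) = (-5*P + P*u) + u = u - 5*P + P*u)
(O(-13, q(-4))*(-40))*47 = ((-13 - 20*(-4)/(1 + (-4)**2) + (4*(-4)/(1 + (-4)**2))*(-13))*(-40))*47 = ((-13 - 20*(-4)/(1 + 16) + (4*(-4)/(1 + 16))*(-13))*(-40))*47 = ((-13 - 20*(-4)/17 + (4*(-4)/17)*(-13))*(-40))*47 = ((-13 - 20*(-4)/17 + (4*(-4)*(1/17))*(-13))*(-40))*47 = ((-13 - 5*(-16/17) - 16/17*(-13))*(-40))*47 = ((-13 + 80/17 + 208/17)*(-40))*47 = ((67/17)*(-40))*47 = -2680/17*47 = -125960/17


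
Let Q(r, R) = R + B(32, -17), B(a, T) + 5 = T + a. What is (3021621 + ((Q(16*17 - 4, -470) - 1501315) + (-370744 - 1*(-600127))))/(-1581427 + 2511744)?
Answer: 1749229/930317 ≈ 1.8803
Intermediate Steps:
B(a, T) = -5 + T + a (B(a, T) = -5 + (T + a) = -5 + T + a)
Q(r, R) = 10 + R (Q(r, R) = R + (-5 - 17 + 32) = R + 10 = 10 + R)
(3021621 + ((Q(16*17 - 4, -470) - 1501315) + (-370744 - 1*(-600127))))/(-1581427 + 2511744) = (3021621 + (((10 - 470) - 1501315) + (-370744 - 1*(-600127))))/(-1581427 + 2511744) = (3021621 + ((-460 - 1501315) + (-370744 + 600127)))/930317 = (3021621 + (-1501775 + 229383))*(1/930317) = (3021621 - 1272392)*(1/930317) = 1749229*(1/930317) = 1749229/930317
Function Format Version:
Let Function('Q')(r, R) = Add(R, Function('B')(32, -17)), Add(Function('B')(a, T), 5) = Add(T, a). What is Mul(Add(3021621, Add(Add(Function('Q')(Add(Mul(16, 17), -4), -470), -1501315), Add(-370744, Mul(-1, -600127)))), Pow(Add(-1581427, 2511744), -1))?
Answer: Rational(1749229, 930317) ≈ 1.8803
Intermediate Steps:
Function('B')(a, T) = Add(-5, T, a) (Function('B')(a, T) = Add(-5, Add(T, a)) = Add(-5, T, a))
Function('Q')(r, R) = Add(10, R) (Function('Q')(r, R) = Add(R, Add(-5, -17, 32)) = Add(R, 10) = Add(10, R))
Mul(Add(3021621, Add(Add(Function('Q')(Add(Mul(16, 17), -4), -470), -1501315), Add(-370744, Mul(-1, -600127)))), Pow(Add(-1581427, 2511744), -1)) = Mul(Add(3021621, Add(Add(Add(10, -470), -1501315), Add(-370744, Mul(-1, -600127)))), Pow(Add(-1581427, 2511744), -1)) = Mul(Add(3021621, Add(Add(-460, -1501315), Add(-370744, 600127))), Pow(930317, -1)) = Mul(Add(3021621, Add(-1501775, 229383)), Rational(1, 930317)) = Mul(Add(3021621, -1272392), Rational(1, 930317)) = Mul(1749229, Rational(1, 930317)) = Rational(1749229, 930317)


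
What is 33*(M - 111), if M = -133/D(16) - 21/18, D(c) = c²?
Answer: -951973/256 ≈ -3718.6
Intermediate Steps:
M = -1295/768 (M = -133/(16²) - 21/18 = -133/256 - 21*1/18 = -133*1/256 - 7/6 = -133/256 - 7/6 = -1295/768 ≈ -1.6862)
33*(M - 111) = 33*(-1295/768 - 111) = 33*(-86543/768) = -951973/256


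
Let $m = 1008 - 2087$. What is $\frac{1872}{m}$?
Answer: $- \frac{144}{83} \approx -1.7349$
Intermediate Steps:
$m = -1079$
$\frac{1872}{m} = \frac{1872}{-1079} = 1872 \left(- \frac{1}{1079}\right) = - \frac{144}{83}$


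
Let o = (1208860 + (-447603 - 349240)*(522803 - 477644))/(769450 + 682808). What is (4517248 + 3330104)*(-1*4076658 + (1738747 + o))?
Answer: -1495894228064160260/80681 ≈ -1.8541e+13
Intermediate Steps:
o = -35983424177/1452258 (o = (1208860 - 796843*45159)/1452258 = (1208860 - 35984633037)*(1/1452258) = -35983424177*1/1452258 = -35983424177/1452258 ≈ -24778.)
(4517248 + 3330104)*(-1*4076658 + (1738747 + o)) = (4517248 + 3330104)*(-1*4076658 + (1738747 - 35983424177/1452258)) = 7847352*(-4076658 + 2489125816549/1452258) = 7847352*(-3431233377215/1452258) = -1495894228064160260/80681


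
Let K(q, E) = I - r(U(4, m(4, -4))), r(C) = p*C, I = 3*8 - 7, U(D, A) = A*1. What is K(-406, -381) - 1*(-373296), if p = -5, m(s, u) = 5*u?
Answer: 373213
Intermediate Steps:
U(D, A) = A
I = 17 (I = 24 - 7 = 17)
r(C) = -5*C
K(q, E) = -83 (K(q, E) = 17 - (-5)*5*(-4) = 17 - (-5)*(-20) = 17 - 1*100 = 17 - 100 = -83)
K(-406, -381) - 1*(-373296) = -83 - 1*(-373296) = -83 + 373296 = 373213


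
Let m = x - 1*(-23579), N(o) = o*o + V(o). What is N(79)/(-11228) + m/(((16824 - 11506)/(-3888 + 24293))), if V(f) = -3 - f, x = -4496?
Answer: 2186011307829/29855252 ≈ 73220.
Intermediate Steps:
N(o) = -3 + o² - o (N(o) = o*o + (-3 - o) = o² + (-3 - o) = -3 + o² - o)
m = 19083 (m = -4496 - 1*(-23579) = -4496 + 23579 = 19083)
N(79)/(-11228) + m/(((16824 - 11506)/(-3888 + 24293))) = (-3 + 79² - 1*79)/(-11228) + 19083/(((16824 - 11506)/(-3888 + 24293))) = (-3 + 6241 - 79)*(-1/11228) + 19083/((5318/20405)) = 6159*(-1/11228) + 19083/((5318*(1/20405))) = -6159/11228 + 19083/(5318/20405) = -6159/11228 + 19083*(20405/5318) = -6159/11228 + 389388615/5318 = 2186011307829/29855252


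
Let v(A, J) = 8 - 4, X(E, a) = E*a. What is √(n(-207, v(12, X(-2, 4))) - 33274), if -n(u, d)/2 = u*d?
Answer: I*√31618 ≈ 177.81*I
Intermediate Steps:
v(A, J) = 4
n(u, d) = -2*d*u (n(u, d) = -2*u*d = -2*d*u)
√(n(-207, v(12, X(-2, 4))) - 33274) = √(-2*4*(-207) - 33274) = √(1656 - 33274) = √(-31618) = I*√31618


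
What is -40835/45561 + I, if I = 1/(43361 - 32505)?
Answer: -443259199/494610216 ≈ -0.89618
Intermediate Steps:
I = 1/10856 ≈ 9.2115e-5
-40835/45561 + I = -40835/45561 + 1/10856 = -443259199/494610216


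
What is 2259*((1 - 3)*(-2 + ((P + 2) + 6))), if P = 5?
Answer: -49698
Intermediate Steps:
2259*((1 - 3)*(-2 + ((P + 2) + 6))) = 2259*((1 - 3)*(-2 + ((5 + 2) + 6))) = 2259*(-2*(-2 + (7 + 6))) = 2259*(-2*(-2 + 13)) = 2259*(-2*11) = 2259*(-22) = -49698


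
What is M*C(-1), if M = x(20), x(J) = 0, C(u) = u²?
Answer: 0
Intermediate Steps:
M = 0
M*C(-1) = 0*(-1)² = 0*1 = 0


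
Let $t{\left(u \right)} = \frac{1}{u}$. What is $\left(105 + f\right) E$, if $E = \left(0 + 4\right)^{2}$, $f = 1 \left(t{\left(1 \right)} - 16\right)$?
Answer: $1440$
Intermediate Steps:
$f = -15$ ($f = 1 \left(1^{-1} - 16\right) = 1 \left(1 - 16\right) = 1 \left(-15\right) = -15$)
$E = 16$ ($E = 4^{2} = 16$)
$\left(105 + f\right) E = \left(105 - 15\right) 16 = 90 \cdot 16 = 1440$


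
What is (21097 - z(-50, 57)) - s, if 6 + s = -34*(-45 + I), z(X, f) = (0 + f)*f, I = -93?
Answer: 13162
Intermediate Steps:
z(X, f) = f² (z(X, f) = f*f = f²)
s = 4686 (s = -6 - 34*(-45 - 93) = -6 - 34*(-138) = -6 + 4692 = 4686)
(21097 - z(-50, 57)) - s = (21097 - 1*57²) - 1*4686 = (21097 - 1*3249) - 4686 = (21097 - 3249) - 4686 = 17848 - 4686 = 13162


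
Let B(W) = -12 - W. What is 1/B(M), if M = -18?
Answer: 1/6 ≈ 0.16667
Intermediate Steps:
1/B(M) = 1/(-12 - 1*(-18)) = 1/(-12 + 18) = 1/6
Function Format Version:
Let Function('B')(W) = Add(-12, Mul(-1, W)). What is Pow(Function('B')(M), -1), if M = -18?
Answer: Rational(1, 6) ≈ 0.16667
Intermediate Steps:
Pow(Function('B')(M), -1) = Pow(Add(-12, Mul(-1, -18)), -1) = Pow(Add(-12, 18), -1) = Pow(6, -1) = Rational(1, 6)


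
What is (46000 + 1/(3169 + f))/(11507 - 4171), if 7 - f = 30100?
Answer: 9454229/1507744 ≈ 6.2704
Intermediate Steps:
f = -30093 (f = 7 - 1*30100 = 7 - 30100 = -30093)
(46000 + 1/(3169 + f))/(11507 - 4171) = (46000 + 1/(3169 - 30093))/(11507 - 4171) = (46000 + 1/(-26924))/7336 = (46000 - 1/26924)*(1/7336) = (1238503999/26924)*(1/7336) = 9454229/1507744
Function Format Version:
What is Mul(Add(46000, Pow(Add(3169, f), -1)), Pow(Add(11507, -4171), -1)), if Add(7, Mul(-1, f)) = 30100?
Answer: Rational(9454229, 1507744) ≈ 6.2704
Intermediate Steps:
f = -30093 (f = Add(7, Mul(-1, 30100)) = Add(7, -30100) = -30093)
Mul(Add(46000, Pow(Add(3169, f), -1)), Pow(Add(11507, -4171), -1)) = Mul(Add(46000, Pow(Add(3169, -30093), -1)), Pow(Add(11507, -4171), -1)) = Mul(Add(46000, Pow(-26924, -1)), Pow(7336, -1)) = Mul(Add(46000, Rational(-1, 26924)), Rational(1, 7336)) = Mul(Rational(1238503999, 26924), Rational(1, 7336)) = Rational(9454229, 1507744)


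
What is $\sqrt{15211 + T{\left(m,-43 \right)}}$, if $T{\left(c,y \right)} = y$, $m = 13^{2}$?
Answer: $8 \sqrt{237} \approx 123.16$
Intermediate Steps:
$m = 169$
$\sqrt{15211 + T{\left(m,-43 \right)}} = \sqrt{15211 - 43} = \sqrt{15168} = 8 \sqrt{237}$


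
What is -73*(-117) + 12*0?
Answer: 8541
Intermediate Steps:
-73*(-117) + 12*0 = 8541 + 0 = 8541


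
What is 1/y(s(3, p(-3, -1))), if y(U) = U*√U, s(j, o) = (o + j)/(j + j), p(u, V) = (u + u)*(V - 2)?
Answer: 2*√14/49 ≈ 0.15272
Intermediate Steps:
p(u, V) = 2*u*(-2 + V) (p(u, V) = (2*u)*(-2 + V) = 2*u*(-2 + V))
s(j, o) = (j + o)/(2*j) (s(j, o) = (j + o)/((2*j)) = (j + o)*(1/(2*j)) = (j + o)/(2*j))
y(U) = U^(3/2)
1/y(s(3, p(-3, -1))) = 1/(((½)*(3 + 2*(-3)*(-2 - 1))/3)^(3/2)) = 1/(((½)*(⅓)*(3 + 2*(-3)*(-3)))^(3/2)) = 1/(((½)*(⅓)*(3 + 18))^(3/2)) = 1/(((½)*(⅓)*21)^(3/2)) = 1/((7/2)^(3/2)) = 1/(7*√14/4) = 2*√14/49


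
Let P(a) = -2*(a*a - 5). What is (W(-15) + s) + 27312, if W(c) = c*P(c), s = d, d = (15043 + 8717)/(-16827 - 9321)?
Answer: 73892268/2179 ≈ 33911.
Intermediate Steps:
P(a) = 10 - 2*a**2 (P(a) = -2*(a**2 - 5) = -2*(-5 + a**2) = 10 - 2*a**2)
d = -1980/2179 (d = 23760/(-26148) = 23760*(-1/26148) = -1980/2179 ≈ -0.90867)
s = -1980/2179 ≈ -0.90867
W(c) = c*(10 - 2*c**2)
(W(-15) + s) + 27312 = (2*(-15)*(5 - 1*(-15)**2) - 1980/2179) + 27312 = (2*(-15)*(5 - 1*225) - 1980/2179) + 27312 = (2*(-15)*(5 - 225) - 1980/2179) + 27312 = (2*(-15)*(-220) - 1980/2179) + 27312 = (6600 - 1980/2179) + 27312 = 14379420/2179 + 27312 = 73892268/2179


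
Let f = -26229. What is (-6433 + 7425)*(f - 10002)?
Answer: -35941152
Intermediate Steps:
(-6433 + 7425)*(f - 10002) = (-6433 + 7425)*(-26229 - 10002) = 992*(-36231) = -35941152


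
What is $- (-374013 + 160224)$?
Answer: $213789$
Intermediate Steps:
$- (-374013 + 160224) = \left(-1\right) \left(-213789\right) = 213789$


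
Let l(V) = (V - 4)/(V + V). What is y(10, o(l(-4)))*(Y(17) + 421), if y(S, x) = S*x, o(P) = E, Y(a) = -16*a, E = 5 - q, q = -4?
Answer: 13410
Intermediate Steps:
l(V) = (-4 + V)/(2*V) (l(V) = (-4 + V)/((2*V)) = (-4 + V)*(1/(2*V)) = (-4 + V)/(2*V))
E = 9 (E = 5 - 1*(-4) = 5 + 4 = 9)
o(P) = 9
y(10, o(l(-4)))*(Y(17) + 421) = (10*9)*(-16*17 + 421) = 90*(-272 + 421) = 90*149 = 13410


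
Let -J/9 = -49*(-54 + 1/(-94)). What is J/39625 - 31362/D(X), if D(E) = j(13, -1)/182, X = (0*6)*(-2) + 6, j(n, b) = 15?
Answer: -1417364967557/3724750 ≈ -3.8053e+5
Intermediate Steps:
X = 6 (X = 0*(-2) + 6 = 0 + 6 = 6)
J = -2238957/94 (J = -(-441)*(-54 + 1/(-94)) = -(-441)*(-54 - 1/94) = -(-441)*(-5077)/94 = -9*248773/94 = -2238957/94 ≈ -23819.)
D(E) = 15/182
J/39625 - 31362/D(X) = -2238957/94/39625 - 31362/15/182 = -2238957/94*1/39625 - 31362*182/15 = -2238957/3724750 - 1902628/5 = -1417364967557/3724750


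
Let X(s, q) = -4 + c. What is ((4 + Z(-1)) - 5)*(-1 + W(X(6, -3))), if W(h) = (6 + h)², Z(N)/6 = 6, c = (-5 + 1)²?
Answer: 11305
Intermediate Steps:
c = 16 (c = (-4)² = 16)
Z(N) = 36 (Z(N) = 6*6 = 36)
X(s, q) = 12 (X(s, q) = -4 + 16 = 12)
((4 + Z(-1)) - 5)*(-1 + W(X(6, -3))) = ((4 + 36) - 5)*(-1 + (6 + 12)²) = (40 - 5)*(-1 + 18²) = 35*(-1 + 324) = 35*323 = 11305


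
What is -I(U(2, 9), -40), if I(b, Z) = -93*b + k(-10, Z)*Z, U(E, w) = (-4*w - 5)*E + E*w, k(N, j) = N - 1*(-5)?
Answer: -6152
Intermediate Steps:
k(N, j) = 5 + N (k(N, j) = N + 5 = 5 + N)
U(E, w) = E*w + E*(-5 - 4*w) (U(E, w) = (-5 - 4*w)*E + E*w = E*(-5 - 4*w) + E*w = E*w + E*(-5 - 4*w))
I(b, Z) = -93*b - 5*Z (I(b, Z) = -93*b + (5 - 10)*Z = -93*b - 5*Z)
-I(U(2, 9), -40) = -(-(-93)*2*(5 + 3*9) - 5*(-40)) = -(-(-93)*2*(5 + 27) + 200) = -(-(-93)*2*32 + 200) = -(-93*(-64) + 200) = -(5952 + 200) = -1*6152 = -6152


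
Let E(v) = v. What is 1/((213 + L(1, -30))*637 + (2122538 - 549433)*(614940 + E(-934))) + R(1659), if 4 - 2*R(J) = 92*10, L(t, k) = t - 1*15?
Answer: -442380384209993/965896035393 ≈ -458.00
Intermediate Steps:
L(t, k) = -15 + t (L(t, k) = t - 15 = -15 + t)
R(J) = -458 (R(J) = 2 - 46*10 = 2 - ½*920 = 2 - 460 = -458)
1/((213 + L(1, -30))*637 + (2122538 - 549433)*(614940 + E(-934))) + R(1659) = 1/((213 + (-15 + 1))*637 + (2122538 - 549433)*(614940 - 934)) - 458 = 1/((213 - 14)*637 + 1573105*614006) - 458 = 1/(199*637 + 965895908630) - 458 = 1/(126763 + 965895908630) - 458 = 1/965896035393 - 458 = -442380384209993/965896035393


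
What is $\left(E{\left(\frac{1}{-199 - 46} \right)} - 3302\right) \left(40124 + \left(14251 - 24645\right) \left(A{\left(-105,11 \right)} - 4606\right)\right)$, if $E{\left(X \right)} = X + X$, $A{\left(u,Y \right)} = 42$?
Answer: $- \frac{1097417063808}{7} \approx -1.5677 \cdot 10^{11}$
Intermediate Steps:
$E{\left(X \right)} = 2 X$
$\left(E{\left(\frac{1}{-199 - 46} \right)} - 3302\right) \left(40124 + \left(14251 - 24645\right) \left(A{\left(-105,11 \right)} - 4606\right)\right) = \left(\frac{2}{-199 - 46} - 3302\right) \left(40124 + \left(14251 - 24645\right) \left(42 - 4606\right)\right) = \left(\frac{2}{-245} + \left(-19080 + 15778\right)\right) \left(40124 - -47438216\right) = \left(2 \left(- \frac{1}{245}\right) - 3302\right) \left(40124 + 47438216\right) = \left(- \frac{2}{245} - 3302\right) 47478340 = \left(- \frac{808992}{245}\right) 47478340 = - \frac{1097417063808}{7}$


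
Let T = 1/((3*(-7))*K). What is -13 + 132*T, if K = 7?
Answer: -681/49 ≈ -13.898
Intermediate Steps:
T = -1/147 (T = 1/((3*(-7))*7) = 1/(-21*7) = 1/(-147) = -1/147 ≈ -0.0068027)
-13 + 132*T = -13 + 132*(-1/147) = -13 - 44/49 = -681/49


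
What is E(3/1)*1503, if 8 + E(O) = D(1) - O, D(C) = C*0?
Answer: -16533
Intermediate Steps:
D(C) = 0
E(O) = -8 - O (E(O) = -8 + (0 - O) = -8 - O)
E(3/1)*1503 = (-8 - 3/1)*1503 = (-8 - 3)*1503 = -11*1503 = -16533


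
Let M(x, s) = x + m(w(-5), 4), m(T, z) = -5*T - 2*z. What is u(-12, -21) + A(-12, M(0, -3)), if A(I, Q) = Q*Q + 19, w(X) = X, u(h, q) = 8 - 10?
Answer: 306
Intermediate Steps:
u(h, q) = -2
M(x, s) = 17 + x (M(x, s) = x + (-5*(-5) - 2*4) = x + (25 - 8) = x + 17 = 17 + x)
A(I, Q) = 19 + Q² (A(I, Q) = Q² + 19 = 19 + Q²)
u(-12, -21) + A(-12, M(0, -3)) = -2 + (19 + (17 + 0)²) = -2 + (19 + 17²) = -2 + (19 + 289) = -2 + 308 = 306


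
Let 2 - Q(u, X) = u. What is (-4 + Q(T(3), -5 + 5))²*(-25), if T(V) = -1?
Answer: -25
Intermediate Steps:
Q(u, X) = 2 - u
(-4 + Q(T(3), -5 + 5))²*(-25) = (-4 + (2 - 1*(-1)))²*(-25) = (-4 + (2 + 1))²*(-25) = (-4 + 3)²*(-25) = (-1)²*(-25) = 1*(-25) = -25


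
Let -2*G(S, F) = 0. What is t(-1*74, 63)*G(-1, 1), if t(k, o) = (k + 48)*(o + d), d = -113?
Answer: 0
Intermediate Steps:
G(S, F) = 0 (G(S, F) = -1/2*0 = 0)
t(k, o) = (-113 + o)*(48 + k) (t(k, o) = (k + 48)*(o - 113) = (48 + k)*(-113 + o) = (-113 + o)*(48 + k))
t(-1*74, 63)*G(-1, 1) = (-5424 - (-113)*74 + 48*63 - 1*74*63)*0 = (-5424 - 113*(-74) + 3024 - 74*63)*0 = (-5424 + 8362 + 3024 - 4662)*0 = 1300*0 = 0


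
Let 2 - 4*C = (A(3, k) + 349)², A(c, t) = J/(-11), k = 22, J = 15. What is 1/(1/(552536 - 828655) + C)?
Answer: -66820798/2018807344915 ≈ -3.3099e-5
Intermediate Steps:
A(c, t) = -15/11 (A(c, t) = 15/(-11) = 15*(-1/11) = -15/11)
C = -7311367/242 (C = ½ - (-15/11 + 349)²/4 = ½ - (3824/11)²/4 = ½ - ¼*14622976/121 = ½ - 3655744/121 = -7311367/242 ≈ -30212.)
1/(1/(552536 - 828655) + C) = 1/(1/(552536 - 828655) - 7311367/242) = 1/(1/(-276119) - 7311367/242) = 1/(-1/276119 - 7311367/242) = 1/(-2018807344915/66820798) = -66820798/2018807344915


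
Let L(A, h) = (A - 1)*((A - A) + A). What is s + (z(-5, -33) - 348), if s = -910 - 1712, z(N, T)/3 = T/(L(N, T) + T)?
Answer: -2937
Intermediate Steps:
L(A, h) = A*(-1 + A) (L(A, h) = (-1 + A)*(0 + A) = (-1 + A)*A = A*(-1 + A))
z(N, T) = 3*T/(T + N*(-1 + N)) (z(N, T) = 3*(T/(N*(-1 + N) + T)) = 3*(T/(T + N*(-1 + N))) = 3*T/(T + N*(-1 + N)))
s = -2622
s + (z(-5, -33) - 348) = -2622 + (3*(-33)/(-33 - 5*(-1 - 5)) - 348) = -2622 + (3*(-33)/(-33 - 5*(-6)) - 348) = -2622 + (3*(-33)/(-33 + 30) - 348) = -2622 + (3*(-33)/(-3) - 348) = -2622 + (3*(-33)*(-⅓) - 348) = -2622 + (33 - 348) = -2622 - 315 = -2937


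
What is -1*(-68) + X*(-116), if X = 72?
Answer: -8284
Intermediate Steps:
-1*(-68) + X*(-116) = -1*(-68) + 72*(-116) = 68 - 8352 = -8284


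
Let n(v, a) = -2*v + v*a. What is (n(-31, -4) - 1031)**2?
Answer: 714025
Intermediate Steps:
n(v, a) = -2*v + a*v
(n(-31, -4) - 1031)**2 = (-31*(-2 - 4) - 1031)**2 = (-31*(-6) - 1031)**2 = (186 - 1031)**2 = (-845)**2 = 714025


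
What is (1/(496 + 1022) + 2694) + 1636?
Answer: 6572941/1518 ≈ 4330.0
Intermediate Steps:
(1/(496 + 1022) + 2694) + 1636 = (1/1518 + 2694) + 1636 = 4089493/1518 + 1636 = 6572941/1518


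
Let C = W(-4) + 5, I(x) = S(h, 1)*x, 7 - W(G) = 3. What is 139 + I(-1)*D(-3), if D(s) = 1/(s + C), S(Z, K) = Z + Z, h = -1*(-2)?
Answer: 415/3 ≈ 138.33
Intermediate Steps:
h = 2
S(Z, K) = 2*Z
W(G) = 4 (W(G) = 7 - 1*3 = 7 - 3 = 4)
I(x) = 4*x (I(x) = (2*2)*x = 4*x)
C = 9 (C = 4 + 5 = 9)
D(s) = 1/(9 + s) (D(s) = 1/(s + 9) = 1/(9 + s))
139 + I(-1)*D(-3) = 139 + (4*(-1))/(9 - 3) = 139 - 4/6 = 139 - 4*1/6 = 139 - 2/3 = 415/3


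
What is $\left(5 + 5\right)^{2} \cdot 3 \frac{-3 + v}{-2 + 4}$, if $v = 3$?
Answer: $0$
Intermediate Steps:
$\left(5 + 5\right)^{2} \cdot 3 \frac{-3 + v}{-2 + 4} = \left(5 + 5\right)^{2} \cdot 3 \frac{-3 + 3}{-2 + 4} = 10^{2} \cdot 3 \cdot \frac{0}{2} = 100 \cdot 3 \cdot 0 \cdot \frac{1}{2} = 300 \cdot 0 = 0$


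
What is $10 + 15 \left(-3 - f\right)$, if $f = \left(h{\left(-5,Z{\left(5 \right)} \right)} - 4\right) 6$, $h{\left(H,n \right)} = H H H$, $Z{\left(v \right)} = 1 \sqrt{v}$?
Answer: $11575$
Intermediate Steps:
$Z{\left(v \right)} = \sqrt{v}$
$h{\left(H,n \right)} = H^{3}$ ($h{\left(H,n \right)} = H^{2} H = H^{3}$)
$f = -774$ ($f = \left(\left(-5\right)^{3} - 4\right) 6 = \left(-125 - 4\right) 6 = \left(-129\right) 6 = -774$)
$10 + 15 \left(-3 - f\right) = 10 + 15 \left(-3 - -774\right) = 10 + 15 \left(-3 + 774\right) = 10 + 15 \cdot 771 = 10 + 11565 = 11575$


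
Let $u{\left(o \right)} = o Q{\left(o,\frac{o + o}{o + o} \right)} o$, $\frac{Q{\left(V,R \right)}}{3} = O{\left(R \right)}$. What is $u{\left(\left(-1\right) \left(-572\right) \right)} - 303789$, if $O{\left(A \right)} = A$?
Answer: $677763$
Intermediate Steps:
$Q{\left(V,R \right)} = 3 R$
$u{\left(o \right)} = 3 o^{2}$ ($u{\left(o \right)} = o 3 \frac{o + o}{o + o} o = o 3 \frac{2 o}{2 o} o = o 3 \cdot 2 o \frac{1}{2 o} o = o 3 \cdot 1 o = o 3 o = 3 o o = 3 o^{2}$)
$u{\left(\left(-1\right) \left(-572\right) \right)} - 303789 = 3 \left(\left(-1\right) \left(-572\right)\right)^{2} - 303789 = 3 \cdot 572^{2} - 303789 = 3 \cdot 327184 - 303789 = 981552 - 303789 = 677763$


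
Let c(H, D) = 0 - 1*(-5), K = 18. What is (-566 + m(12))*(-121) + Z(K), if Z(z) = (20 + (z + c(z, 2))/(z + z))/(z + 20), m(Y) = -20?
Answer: 97000151/1368 ≈ 70907.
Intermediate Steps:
c(H, D) = 5 (c(H, D) = 0 + 5 = 5)
Z(z) = (20 + (5 + z)/(2*z))/(20 + z) (Z(z) = (20 + (z + 5)/(z + z))/(z + 20) = (20 + (5 + z)/((2*z)))/(20 + z) = (20 + (5 + z)*(1/(2*z)))/(20 + z) = (20 + (5 + z)/(2*z))/(20 + z))
(-566 + m(12))*(-121) + Z(K) = (-566 - 20)*(-121) + (½)*(5 + 41*18)/(18*(20 + 18)) = -586*(-121) + (½)*(1/18)*(5 + 738)/38 = 70906 + (½)*(1/18)*(1/38)*743 = 70906 + 743/1368 = 97000151/1368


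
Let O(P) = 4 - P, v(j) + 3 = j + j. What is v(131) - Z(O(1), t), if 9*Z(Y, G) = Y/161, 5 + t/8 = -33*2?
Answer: 125096/483 ≈ 259.00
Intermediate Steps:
v(j) = -3 + 2*j (v(j) = -3 + (j + j) = -3 + 2*j)
t = -568 (t = -40 + 8*(-33*2) = -40 + 8*(-66) = -40 - 528 = -568)
Z(Y, G) = Y/1449 (Z(Y, G) = (Y/161)/9 = Y/1449)
v(131) - Z(O(1), t) = (-3 + 2*131) - (4 - 1*1)/1449 = (-3 + 262) - (4 - 1)/1449 = 259 - 3/1449 = 259 - 1*1/483 = 259 - 1/483 = 125096/483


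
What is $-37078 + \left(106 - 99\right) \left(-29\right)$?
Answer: $-37281$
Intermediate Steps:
$-37078 + \left(106 - 99\right) \left(-29\right) = -37078 + 7 \left(-29\right) = -37078 - 203 = -37281$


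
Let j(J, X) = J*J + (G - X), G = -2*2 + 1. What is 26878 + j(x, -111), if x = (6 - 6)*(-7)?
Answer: 26986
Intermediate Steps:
x = 0 (x = 0*(-7) = 0)
G = -3 (G = -4 + 1 = -3)
j(J, X) = -3 + J**2 - X (j(J, X) = J*J + (-3 - X) = J**2 + (-3 - X) = -3 + J**2 - X)
26878 + j(x, -111) = 26878 + (-3 + 0**2 - 1*(-111)) = 26878 + (-3 + 0 + 111) = 26878 + 108 = 26986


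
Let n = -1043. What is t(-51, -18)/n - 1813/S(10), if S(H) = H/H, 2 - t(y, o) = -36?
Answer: -1890997/1043 ≈ -1813.0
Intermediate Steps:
t(y, o) = 38 (t(y, o) = 2 - 1*(-36) = 2 + 36 = 38)
S(H) = 1
t(-51, -18)/n - 1813/S(10) = 38/(-1043) - 1813/1 = 38*(-1/1043) - 1813*1 = -38/1043 - 1813 = -1890997/1043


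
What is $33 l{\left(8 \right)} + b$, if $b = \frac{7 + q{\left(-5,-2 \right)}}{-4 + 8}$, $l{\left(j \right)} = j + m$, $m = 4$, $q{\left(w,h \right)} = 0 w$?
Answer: $\frac{1591}{4} \approx 397.75$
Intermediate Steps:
$q{\left(w,h \right)} = 0$
$l{\left(j \right)} = 4 + j$ ($l{\left(j \right)} = j + 4 = 4 + j$)
$b = \frac{7}{4}$ ($b = \frac{7 + 0}{-4 + 8} = \frac{7}{4} \approx 1.75$)
$33 l{\left(8 \right)} + b = 33 \left(4 + 8\right) + \frac{7}{4} = 33 \cdot 12 + \frac{7}{4} = 396 + \frac{7}{4} = \frac{1591}{4}$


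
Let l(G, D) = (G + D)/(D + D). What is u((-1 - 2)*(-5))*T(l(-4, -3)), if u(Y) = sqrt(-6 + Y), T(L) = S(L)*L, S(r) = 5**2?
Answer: 175/2 ≈ 87.500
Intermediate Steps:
S(r) = 25
l(G, D) = (D + G)/(2*D) (l(G, D) = (D + G)/((2*D)) = (D + G)*(1/(2*D)) = (D + G)/(2*D))
T(L) = 25*L
u((-1 - 2)*(-5))*T(l(-4, -3)) = sqrt(-6 + (-1 - 2)*(-5))*(25*((1/2)*(-3 - 4)/(-3))) = sqrt(-6 - 3*(-5))*(25*((1/2)*(-1/3)*(-7))) = sqrt(-6 + 15)*(25*(7/6)) = sqrt(9)*(175/6) = 3*(175/6) = 175/2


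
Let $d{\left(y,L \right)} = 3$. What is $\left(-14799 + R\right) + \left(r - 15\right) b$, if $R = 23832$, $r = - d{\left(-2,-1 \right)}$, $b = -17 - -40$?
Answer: $8619$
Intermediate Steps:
$b = 23$ ($b = -17 + 40 = 23$)
$r = -3$ ($r = \left(-1\right) 3 = -3$)
$\left(-14799 + R\right) + \left(r - 15\right) b = \left(-14799 + 23832\right) + \left(-3 - 15\right) 23 = 9033 - 414 = 8619$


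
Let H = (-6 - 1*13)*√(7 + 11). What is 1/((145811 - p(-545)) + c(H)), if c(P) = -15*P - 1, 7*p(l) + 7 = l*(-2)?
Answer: 7137109/1039486010119 - 41895*√2/1039486010119 ≈ 6.8090e-6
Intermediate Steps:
p(l) = -1 - 2*l/7 (p(l) = -1 + (l*(-2))/7 = -1 + (-2*l)/7 = -1 - 2*l/7)
H = -57*√2 (H = (-6 - 13)*√18 = -57*√2 ≈ -80.610)
c(P) = -1 - 15*P
1/((145811 - p(-545)) + c(H)) = 1/((145811 - (-1 - 2/7*(-545))) + (-1 - (-855)*√2)) = 1/((145811 - (-1 + 1090/7)) + (-1 + 855*√2)) = 1/((145811 - 1*1083/7) + (-1 + 855*√2)) = 1/((145811 - 1083/7) + (-1 + 855*√2)) = 1/(1019594/7 + (-1 + 855*√2)) = 1/(1019587/7 + 855*√2)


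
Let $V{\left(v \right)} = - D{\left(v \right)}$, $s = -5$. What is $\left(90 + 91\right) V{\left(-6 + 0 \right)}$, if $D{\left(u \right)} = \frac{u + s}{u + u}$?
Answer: $- \frac{1991}{12} \approx -165.92$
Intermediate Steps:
$D{\left(u \right)} = \frac{-5 + u}{2 u}$ ($D{\left(u \right)} = \frac{u - 5}{u + u} = \frac{-5 + u}{2 u}$)
$V{\left(v \right)} = - \frac{-5 + v}{2 v}$
$\left(90 + 91\right) V{\left(-6 + 0 \right)} = \left(90 + 91\right) \frac{5 - \left(-6 + 0\right)}{2 \left(-6 + 0\right)} = 181 \frac{5 - -6}{2 \left(-6\right)} = 181 \cdot \frac{1}{2} \left(- \frac{1}{6}\right) \left(5 + 6\right) = 181 \cdot \frac{1}{2} \left(- \frac{1}{6}\right) 11 = 181 \left(- \frac{11}{12}\right) = - \frac{1991}{12}$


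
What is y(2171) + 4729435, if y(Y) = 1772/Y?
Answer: 10267605157/2171 ≈ 4.7294e+6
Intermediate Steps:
y(2171) + 4729435 = 1772/2171 + 4729435 = 10267605157/2171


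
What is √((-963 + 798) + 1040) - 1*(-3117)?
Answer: 3117 + 5*√35 ≈ 3146.6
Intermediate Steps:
√((-963 + 798) + 1040) - 1*(-3117) = √(-165 + 1040) + 3117 = √875 + 3117 = 5*√35 + 3117 = 3117 + 5*√35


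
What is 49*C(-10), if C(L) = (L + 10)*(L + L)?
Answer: 0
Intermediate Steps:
C(L) = 2*L*(10 + L) (C(L) = (10 + L)*(2*L) = 2*L*(10 + L))
49*C(-10) = 49*(2*(-10)*(10 - 10)) = 49*(2*(-10)*0) = 49*0 = 0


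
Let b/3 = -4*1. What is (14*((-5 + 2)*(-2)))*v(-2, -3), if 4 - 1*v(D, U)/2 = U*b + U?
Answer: -4872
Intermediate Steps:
b = -12 (b = 3*(-4*1) = 3*(-4) = -12)
v(D, U) = 8 + 22*U (v(D, U) = 8 - 2*(U*(-12) + U) = 8 - 2*(-12*U + U) = 8 - (-22)*U = 8 + 22*U)
(14*((-5 + 2)*(-2)))*v(-2, -3) = (14*((-5 + 2)*(-2)))*(8 + 22*(-3)) = (14*(-3*(-2)))*(8 - 66) = (14*6)*(-58) = 84*(-58) = -4872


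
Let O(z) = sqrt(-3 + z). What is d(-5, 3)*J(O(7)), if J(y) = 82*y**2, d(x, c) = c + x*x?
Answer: 9184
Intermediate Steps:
d(x, c) = c + x**2
d(-5, 3)*J(O(7)) = (3 + (-5)**2)*(82*(sqrt(-3 + 7))**2) = (3 + 25)*(82*(sqrt(4))**2) = 28*(82*2**2) = 28*(82*4) = 28*328 = 9184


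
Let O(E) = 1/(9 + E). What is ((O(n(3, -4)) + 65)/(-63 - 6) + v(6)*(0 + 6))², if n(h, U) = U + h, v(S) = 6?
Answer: 374461201/304704 ≈ 1228.9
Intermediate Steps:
((O(n(3, -4)) + 65)/(-63 - 6) + v(6)*(0 + 6))² = ((1/(9 + (-4 + 3)) + 65)/(-63 - 6) + 6*(0 + 6))² = ((1/(9 - 1) + 65)/(-69) + 6*6)² = ((1/8 + 65)*(-1/69) + 36)² = ((⅛ + 65)*(-1/69) + 36)² = ((521/8)*(-1/69) + 36)² = (-521/552 + 36)² = (19351/552)² = 374461201/304704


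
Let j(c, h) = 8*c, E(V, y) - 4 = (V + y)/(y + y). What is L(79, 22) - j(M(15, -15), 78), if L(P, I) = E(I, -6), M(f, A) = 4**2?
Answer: -376/3 ≈ -125.33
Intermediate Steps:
M(f, A) = 16
E(V, y) = 4 + (V + y)/(2*y) (E(V, y) = 4 + (V + y)/(y + y) = 4 + (V + y)/((2*y)) = 4 + (V + y)*(1/(2*y)) = 4 + (V + y)/(2*y))
L(P, I) = 9/2 - I/12 (L(P, I) = (1/2)*(I + 9*(-6))/(-6) = (1/2)*(-1/6)*(I - 54) = (1/2)*(-1/6)*(-54 + I) = 9/2 - I/12)
L(79, 22) - j(M(15, -15), 78) = (9/2 - 1/12*22) - 8*16 = (9/2 - 11/6) - 1*128 = 8/3 - 128 = -376/3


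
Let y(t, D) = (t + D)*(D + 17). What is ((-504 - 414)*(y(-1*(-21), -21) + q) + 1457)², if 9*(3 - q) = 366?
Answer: 1298521225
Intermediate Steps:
q = -113/3 (q = 3 - ⅑*366 = 3 - 122/3 = -113/3 ≈ -37.667)
y(t, D) = (17 + D)*(D + t) (y(t, D) = (D + t)*(17 + D) = (17 + D)*(D + t))
((-504 - 414)*(y(-1*(-21), -21) + q) + 1457)² = ((-504 - 414)*(((-21)² + 17*(-21) + 17*(-1*(-21)) - (-21)*(-21)) - 113/3) + 1457)² = (-918*((441 - 357 + 17*21 - 21*21) - 113/3) + 1457)² = (-918*((441 - 357 + 357 - 441) - 113/3) + 1457)² = (-918*(0 - 113/3) + 1457)² = (-918*(-113/3) + 1457)² = (34578 + 1457)² = 36035² = 1298521225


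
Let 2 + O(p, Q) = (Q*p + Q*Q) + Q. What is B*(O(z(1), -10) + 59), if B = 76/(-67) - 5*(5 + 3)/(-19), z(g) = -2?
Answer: 206412/1273 ≈ 162.15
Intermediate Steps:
B = 1236/1273 (B = 76*(-1/67) - 5*8*(-1/19) = -76/67 - 40*(-1/19) = -76/67 + 40/19 = 1236/1273 ≈ 0.97093)
O(p, Q) = -2 + Q + Q² + Q*p (O(p, Q) = -2 + ((Q*p + Q*Q) + Q) = -2 + ((Q*p + Q²) + Q) = -2 + ((Q² + Q*p) + Q) = -2 + (Q + Q² + Q*p) = -2 + Q + Q² + Q*p)
B*(O(z(1), -10) + 59) = 1236*((-2 - 10 + (-10)² - 10*(-2)) + 59)/1273 = 1236*((-2 - 10 + 100 + 20) + 59)/1273 = 1236*(108 + 59)/1273 = (1236/1273)*167 = 206412/1273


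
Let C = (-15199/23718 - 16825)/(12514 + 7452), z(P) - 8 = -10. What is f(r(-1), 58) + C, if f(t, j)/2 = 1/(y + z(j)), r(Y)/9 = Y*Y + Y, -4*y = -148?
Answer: -13020362039/16574375580 ≈ -0.78557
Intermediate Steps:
y = 37 (y = -¼*(-148) = 37)
z(P) = -2 (z(P) = 8 - 10 = -2)
r(Y) = 9*Y + 9*Y² (r(Y) = 9*(Y*Y + Y) = 9*(Y² + Y) = 9*(Y + Y²) = 9*Y + 9*Y²)
f(t, j) = 2/35 (f(t, j) = 2/(37 - 2) = 2/35)
C = -399070549/473553588 (C = (-15199*1/23718 - 16825)/19966 = (-15199/23718 - 16825)*(1/19966) = -399070549/23718*1/19966 = -399070549/473553588 ≈ -0.84271)
f(r(-1), 58) + C = 2/35 - 399070549/473553588 = -13020362039/16574375580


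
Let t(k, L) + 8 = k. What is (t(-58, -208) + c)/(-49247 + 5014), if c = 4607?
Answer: -4541/44233 ≈ -0.10266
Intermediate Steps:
t(k, L) = -8 + k
(t(-58, -208) + c)/(-49247 + 5014) = ((-8 - 58) + 4607)/(-49247 + 5014) = (-66 + 4607)/(-44233) = 4541*(-1/44233) = -4541/44233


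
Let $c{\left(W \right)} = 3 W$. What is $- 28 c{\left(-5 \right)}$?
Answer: $420$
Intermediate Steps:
$- 28 c{\left(-5 \right)} = - 28 \cdot 3 \left(-5\right) = \left(-28\right) \left(-15\right) = 420$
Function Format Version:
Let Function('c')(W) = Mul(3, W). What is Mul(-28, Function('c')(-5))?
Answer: 420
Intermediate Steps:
Mul(-28, Function('c')(-5)) = Mul(-28, Mul(3, -5)) = Mul(-28, -15) = 420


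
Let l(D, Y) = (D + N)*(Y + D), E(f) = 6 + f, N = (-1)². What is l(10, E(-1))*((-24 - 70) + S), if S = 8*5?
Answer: -8910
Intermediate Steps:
N = 1
l(D, Y) = (1 + D)*(D + Y) (l(D, Y) = (D + 1)*(Y + D) = (1 + D)*(D + Y))
S = 40
l(10, E(-1))*((-24 - 70) + S) = (10 + (6 - 1) + 10² + 10*(6 - 1))*((-24 - 70) + 40) = (10 + 5 + 100 + 10*5)*(-94 + 40) = (10 + 5 + 100 + 50)*(-54) = 165*(-54) = -8910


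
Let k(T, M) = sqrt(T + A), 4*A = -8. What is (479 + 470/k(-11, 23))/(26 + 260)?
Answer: 479/286 - 235*I*sqrt(13)/1859 ≈ 1.6748 - 0.45579*I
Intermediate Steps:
A = -2 (A = (1/4)*(-8) = -2)
k(T, M) = sqrt(-2 + T) (k(T, M) = sqrt(T - 2) = sqrt(-2 + T))
(479 + 470/k(-11, 23))/(26 + 260) = (479 + 470/(sqrt(-2 - 11)))/(26 + 260) = (479 + 470/(sqrt(-13)))/286 = (479 + 470/((I*sqrt(13))))*(1/286) = (479 + 470*(-I*sqrt(13)/13))*(1/286) = (479 - 470*I*sqrt(13)/13)*(1/286) = 479/286 - 235*I*sqrt(13)/1859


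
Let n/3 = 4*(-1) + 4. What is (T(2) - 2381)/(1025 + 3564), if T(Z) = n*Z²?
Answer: -2381/4589 ≈ -0.51885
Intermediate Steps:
n = 0 (n = 3*(4*(-1) + 4) = 3*(-4 + 4) = 3*0 = 0)
T(Z) = 0 (T(Z) = 0*Z² = 0)
(T(2) - 2381)/(1025 + 3564) = (0 - 2381)/(1025 + 3564) = -2381/4589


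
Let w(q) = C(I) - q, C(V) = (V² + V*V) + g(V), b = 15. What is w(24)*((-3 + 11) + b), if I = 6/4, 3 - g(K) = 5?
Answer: -989/2 ≈ -494.50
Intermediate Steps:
g(K) = -2 (g(K) = 3 - 1*5 = 3 - 5 = -2)
I = 3/2 (I = 6*(¼) = 3/2 ≈ 1.5000)
C(V) = -2 + 2*V² (C(V) = (V² + V*V) - 2 = (V² + V²) - 2 = 2*V² - 2 = -2 + 2*V²)
w(q) = 5/2 - q (w(q) = (-2 + 2*(3/2)²) - q = (-2 + 2*(9/4)) - q = (-2 + 9/2) - q = 5/2 - q)
w(24)*((-3 + 11) + b) = (5/2 - 1*24)*((-3 + 11) + 15) = (5/2 - 24)*(8 + 15) = -43/2*23 = -989/2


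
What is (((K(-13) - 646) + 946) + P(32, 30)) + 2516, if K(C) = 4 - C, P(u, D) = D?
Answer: 2863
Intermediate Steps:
(((K(-13) - 646) + 946) + P(32, 30)) + 2516 = ((((4 - 1*(-13)) - 646) + 946) + 30) + 2516 = ((((4 + 13) - 646) + 946) + 30) + 2516 = (((17 - 646) + 946) + 30) + 2516 = ((-629 + 946) + 30) + 2516 = (317 + 30) + 2516 = 347 + 2516 = 2863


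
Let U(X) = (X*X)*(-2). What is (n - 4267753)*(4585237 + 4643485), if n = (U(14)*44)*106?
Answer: -56258667689602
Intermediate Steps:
U(X) = -2*X**2 (U(X) = X**2*(-2) = -2*X**2)
n = -1828288 (n = (-2*14**2*44)*106 = (-2*196*44)*106 = -392*44*106 = -17248*106 = -1828288)
(n - 4267753)*(4585237 + 4643485) = (-1828288 - 4267753)*(4585237 + 4643485) = -6096041*9228722 = -56258667689602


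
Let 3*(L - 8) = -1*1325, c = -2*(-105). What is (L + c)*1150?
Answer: -771650/3 ≈ -2.5722e+5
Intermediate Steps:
c = 210
L = -1301/3 (L = 8 + (-1*1325)/3 = 8 + (⅓)*(-1325) = 8 - 1325/3 = -1301/3 ≈ -433.67)
(L + c)*1150 = (-1301/3 + 210)*1150 = -671/3*1150 = -771650/3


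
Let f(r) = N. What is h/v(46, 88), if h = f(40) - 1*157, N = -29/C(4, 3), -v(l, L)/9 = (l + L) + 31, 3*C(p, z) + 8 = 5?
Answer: 128/1485 ≈ 0.086195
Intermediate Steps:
C(p, z) = -1 (C(p, z) = -8/3 + (⅓)*5 = -8/3 + 5/3 = -1)
v(l, L) = -279 - 9*L - 9*l (v(l, L) = -9*((l + L) + 31) = -9*((L + l) + 31) = -9*(31 + L + l) = -279 - 9*L - 9*l)
N = 29 (N = -29/(-1) = -29*(-1) = 29)
f(r) = 29
h = -128 (h = 29 - 1*157 = 29 - 157 = -128)
h/v(46, 88) = -128/(-279 - 9*88 - 9*46) = -128/(-279 - 792 - 414) = -128/(-1485) = -128*(-1/1485) = 128/1485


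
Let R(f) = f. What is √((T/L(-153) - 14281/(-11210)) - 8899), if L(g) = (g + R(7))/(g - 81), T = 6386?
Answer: √895588423188790/818330 ≈ 36.570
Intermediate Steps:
L(g) = (7 + g)/(-81 + g) (L(g) = (g + 7)/(g - 81) = (7 + g)/(-81 + g))
√((T/L(-153) - 14281/(-11210)) - 8899) = √((6386/(((7 - 153)/(-81 - 153))) - 14281/(-11210)) - 8899) = √((6386/((-146/(-234))) - 14281*(-1/11210)) - 8899) = √((6386/((-1/234*(-146))) + 14281/11210) - 8899) = √((6386/(73/117) + 14281/11210) - 8899) = √((6386*(117/73) + 14281/11210) - 8899) = √((747162/73 + 14281/11210) - 8899) = √(8376728533/818330 - 8899) = √(1094409863/818330) = √895588423188790/818330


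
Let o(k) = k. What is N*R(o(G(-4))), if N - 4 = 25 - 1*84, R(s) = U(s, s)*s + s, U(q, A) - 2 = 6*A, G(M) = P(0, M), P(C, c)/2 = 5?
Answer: -34650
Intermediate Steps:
P(C, c) = 10 (P(C, c) = 2*5 = 10)
G(M) = 10
U(q, A) = 2 + 6*A
R(s) = s + s*(2 + 6*s) (R(s) = (2 + 6*s)*s + s = s*(2 + 6*s) + s = s + s*(2 + 6*s))
N = -55 (N = 4 + (25 - 1*84) = 4 + (25 - 84) = 4 - 59 = -55)
N*R(o(G(-4))) = -165*10*(1 + 2*10) = -165*10*(1 + 20) = -165*10*21 = -55*630 = -34650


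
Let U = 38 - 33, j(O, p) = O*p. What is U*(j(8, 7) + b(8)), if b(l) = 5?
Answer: 305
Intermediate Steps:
U = 5
U*(j(8, 7) + b(8)) = 5*(8*7 + 5) = 5*(56 + 5) = 5*61 = 305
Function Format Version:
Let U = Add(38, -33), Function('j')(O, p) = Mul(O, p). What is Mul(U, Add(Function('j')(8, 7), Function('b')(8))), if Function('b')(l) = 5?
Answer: 305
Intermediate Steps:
U = 5
Mul(U, Add(Function('j')(8, 7), Function('b')(8))) = Mul(5, Add(Mul(8, 7), 5)) = Mul(5, Add(56, 5)) = Mul(5, 61) = 305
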